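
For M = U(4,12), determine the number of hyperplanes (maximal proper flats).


Hyperplanes of U(4,12) are flats of rank 3.
In a uniform matroid, these are exactly the (3)-element subsets.
Count = C(12,3) = (12 * 11 * 10) / (1 * 2 * 3) = 220.

220


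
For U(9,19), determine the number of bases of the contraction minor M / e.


Contracting e from U(9,19) gives U(8,18).
Bases of U(8,18) = (18 choose 8) = 43758.

43758


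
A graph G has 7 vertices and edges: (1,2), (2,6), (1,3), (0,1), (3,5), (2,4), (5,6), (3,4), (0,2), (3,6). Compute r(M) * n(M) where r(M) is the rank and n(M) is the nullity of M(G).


r(M) = |V| - c = 7 - 1 = 6.
nullity = |E| - r(M) = 10 - 6 = 4.
Product = 6 * 4 = 24.

24


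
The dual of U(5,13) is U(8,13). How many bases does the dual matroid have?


The dual of U(r,n) is U(n-r, n) = U(8,13).
Bases of U(8,13) are all (8)-element subsets.
|B(M*)| = C(13,8) = 1287.

1287


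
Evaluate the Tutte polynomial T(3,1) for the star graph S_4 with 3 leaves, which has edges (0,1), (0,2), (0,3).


A star on 4 vertices is a tree with 3 edges.
T(x,y) = x^(3) for any tree.
T(3,1) = 3^3 = 27.

27


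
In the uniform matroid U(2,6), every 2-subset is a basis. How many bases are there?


Bases of U(2,6) are all 2-element subsets of the 6-element ground set.
Number of bases = C(6,2).
C(6,2) = (6 * 5) / (1 * 2) = 15.

15


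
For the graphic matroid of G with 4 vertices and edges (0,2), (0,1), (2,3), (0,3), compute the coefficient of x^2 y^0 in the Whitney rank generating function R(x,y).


R(x,y) = sum over A in 2^E of x^(r(E)-r(A)) * y^(|A|-r(A)).
G has 4 vertices, 4 edges. r(E) = 3.
Enumerate all 2^4 = 16 subsets.
Count subsets with r(E)-r(A)=2 and |A|-r(A)=0: 4.

4


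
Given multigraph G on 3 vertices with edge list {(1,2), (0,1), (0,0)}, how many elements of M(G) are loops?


In a graphic matroid, a loop is a self-loop edge (u,u) with rank 0.
Examining all 3 edges for self-loops...
Self-loops found: (0,0)
Number of loops = 1.

1


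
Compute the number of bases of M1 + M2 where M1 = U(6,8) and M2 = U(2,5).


Bases of a direct sum M1 + M2: |B| = |B(M1)| * |B(M2)|.
|B(U(6,8))| = C(8,6) = 28.
|B(U(2,5))| = C(5,2) = 10.
Total bases = 28 * 10 = 280.

280


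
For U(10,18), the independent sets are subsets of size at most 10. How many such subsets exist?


Independent sets of U(10,18) are all subsets of size <= 10.
Count = (18 choose 0) + (18 choose 1) + (18 choose 2) + (18 choose 3) + (18 choose 4) + (18 choose 5) + (18 choose 6) + (18 choose 7) + (18 choose 8) + (18 choose 9) + (18 choose 10)
     = 1 + 18 + 153 + 816 + 3060 + 8568 + 18564 + 31824 + 43758 + 48620 + 43758
     = 199140.

199140


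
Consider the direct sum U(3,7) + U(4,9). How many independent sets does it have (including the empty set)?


For a direct sum, |I(M1+M2)| = |I(M1)| * |I(M2)|.
|I(U(3,7))| = sum C(7,k) for k=0..3 = 64.
|I(U(4,9))| = sum C(9,k) for k=0..4 = 256.
Total = 64 * 256 = 16384.

16384


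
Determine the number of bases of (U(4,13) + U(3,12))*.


(M1+M2)* = M1* + M2*.
M1* = U(9,13), bases: C(13,9) = 715.
M2* = U(9,12), bases: C(12,9) = 220.
|B(M*)| = 715 * 220 = 157300.

157300


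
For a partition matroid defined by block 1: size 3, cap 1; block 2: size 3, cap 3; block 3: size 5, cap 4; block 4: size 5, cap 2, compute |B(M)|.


A basis picks exactly ci elements from block i.
Number of bases = product of C(|Si|, ci).
= C(3,1) * C(3,3) * C(5,4) * C(5,2)
= 3 * 1 * 5 * 10
= 150.

150


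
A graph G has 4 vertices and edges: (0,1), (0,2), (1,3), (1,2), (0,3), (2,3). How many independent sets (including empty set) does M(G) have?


An independent set in a graphic matroid is an acyclic edge subset.
G has 4 vertices and 6 edges.
Enumerate all 2^6 = 64 subsets, checking for acyclicity.
Total independent sets = 38.

38


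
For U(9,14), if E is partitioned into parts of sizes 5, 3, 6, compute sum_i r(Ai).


r(Ai) = min(|Ai|, 9) for each part.
Sum = min(5,9) + min(3,9) + min(6,9)
    = 5 + 3 + 6
    = 14.

14


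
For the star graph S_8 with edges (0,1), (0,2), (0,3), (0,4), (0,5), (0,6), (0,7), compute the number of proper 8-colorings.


P(tree, k) = k * (k-1)^(7) for any tree on 8 vertices.
P(8) = 8 * 7^7 = 8 * 823543 = 6588344.

6588344


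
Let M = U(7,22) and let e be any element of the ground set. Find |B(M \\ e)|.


Deleting e from U(7,22) gives U(7,21) since n > r.
Bases of U(7,21) = C(21,7) = 21! / (7! * 14!) = 116280.

116280


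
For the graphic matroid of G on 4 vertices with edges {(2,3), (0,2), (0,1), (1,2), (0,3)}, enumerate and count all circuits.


A circuit in a graphic matroid = edge set of a simple cycle.
G has 4 vertices and 5 edges.
Enumerating all minimal edge subsets forming cycles...
Total circuits found: 3.

3


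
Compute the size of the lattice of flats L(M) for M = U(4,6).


Flats of U(4,6): every subset of size < 4 is a flat, plus E itself.
Count = C(6,0) + C(6,1) + C(6,2) + C(6,3) + 1
     = 1 + 6 + 15 + 20 + 1
     = 43.

43


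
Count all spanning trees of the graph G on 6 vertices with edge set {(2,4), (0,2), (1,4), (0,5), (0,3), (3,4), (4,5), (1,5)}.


By Kirchhoff's matrix tree theorem, the number of spanning trees equals
the determinant of any cofactor of the Laplacian matrix L.
G has 6 vertices and 8 edges.
Computing the (5 x 5) cofactor determinant gives 32.

32


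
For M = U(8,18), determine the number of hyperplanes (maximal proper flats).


Hyperplanes of U(8,18) are flats of rank 7.
In a uniform matroid, these are exactly the (7)-element subsets.
Count = C(18,7) = 31824.

31824


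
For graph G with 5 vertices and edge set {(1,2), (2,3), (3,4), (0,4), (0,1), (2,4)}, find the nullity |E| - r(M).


Cycle rank (nullity) = |E| - r(M) = |E| - (|V| - c).
|E| = 6, |V| = 5, c = 1.
Nullity = 6 - (5 - 1) = 6 - 4 = 2.

2


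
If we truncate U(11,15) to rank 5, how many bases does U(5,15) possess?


Truncating U(11,15) to rank 5 gives U(5,15).
Bases of U(5,15) are all 5-element subsets of 15 elements.
Number of bases = (15 choose 5) = 3003.

3003


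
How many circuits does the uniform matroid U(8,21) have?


In U(8,21), circuits are the (9)-element subsets.
Any set of 9 elements is dependent, and removing any one element gives
an independent set of size 8, so it is a minimal dependent set.
Number of circuits = C(21,9) = 293930.

293930


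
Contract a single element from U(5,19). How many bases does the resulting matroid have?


Contracting e from U(5,19) gives U(4,18).
Bases of U(4,18) = C(18,4) = 18! / (4! * 14!) = 3060.

3060


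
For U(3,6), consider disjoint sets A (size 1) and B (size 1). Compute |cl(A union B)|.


|A union B| = 1 + 1 = 2 (disjoint).
In U(3,6), cl(S) = S if |S| < 3, else cl(S) = E.
Since 2 < 3, cl(A union B) = A union B.
|cl(A union B)| = 2.

2


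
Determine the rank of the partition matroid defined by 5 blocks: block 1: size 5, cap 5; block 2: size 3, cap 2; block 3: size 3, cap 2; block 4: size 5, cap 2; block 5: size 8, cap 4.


Rank of a partition matroid = sum of min(|Si|, ci) for each block.
= min(5,5) + min(3,2) + min(3,2) + min(5,2) + min(8,4)
= 5 + 2 + 2 + 2 + 4
= 15.

15


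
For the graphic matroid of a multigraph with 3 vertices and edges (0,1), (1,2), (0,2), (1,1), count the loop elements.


In a graphic matroid, a loop is a self-loop edge (u,u) with rank 0.
Examining all 4 edges for self-loops...
Self-loops found: (1,1)
Number of loops = 1.

1


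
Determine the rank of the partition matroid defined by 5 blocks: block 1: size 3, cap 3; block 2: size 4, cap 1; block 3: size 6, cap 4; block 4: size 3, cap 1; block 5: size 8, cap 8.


Rank of a partition matroid = sum of min(|Si|, ci) for each block.
= min(3,3) + min(4,1) + min(6,4) + min(3,1) + min(8,8)
= 3 + 1 + 4 + 1 + 8
= 17.

17


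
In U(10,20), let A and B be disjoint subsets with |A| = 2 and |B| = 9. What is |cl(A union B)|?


|A union B| = 2 + 9 = 11 (disjoint).
In U(10,20), cl(S) = S if |S| < 10, else cl(S) = E.
Since 11 >= 10, cl(A union B) = E.
|cl(A union B)| = 20.

20


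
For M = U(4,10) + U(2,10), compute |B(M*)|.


(M1+M2)* = M1* + M2*.
M1* = U(6,10), bases: C(10,6) = 210.
M2* = U(8,10), bases: C(10,8) = 45.
|B(M*)| = 210 * 45 = 9450.

9450


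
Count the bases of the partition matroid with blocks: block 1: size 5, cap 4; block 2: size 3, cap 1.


A basis picks exactly ci elements from block i.
Number of bases = product of C(|Si|, ci).
= C(5,4) * C(3,1)
= 5 * 3
= 15.

15


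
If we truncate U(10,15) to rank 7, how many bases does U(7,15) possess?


Truncating U(10,15) to rank 7 gives U(7,15).
Bases of U(7,15) are all 7-element subsets of 15 elements.
Number of bases = C(15,7) = 6435.

6435


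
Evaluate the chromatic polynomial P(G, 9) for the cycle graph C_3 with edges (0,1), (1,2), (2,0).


P(C_3, k) = (k-1)^3 + (-1)^3*(k-1).
P(9) = (8)^3 - 8
= 512 - 8 = 504.

504


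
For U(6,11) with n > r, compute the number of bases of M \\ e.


Deleting e from U(6,11) gives U(6,10) since n > r.
Bases of U(6,10) = C(10,6) = 10! / (6! * 4!) = 210.

210


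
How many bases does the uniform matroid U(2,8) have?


Bases of U(2,8) are all 2-element subsets of the 8-element ground set.
Number of bases = C(8,2).
C(8,2) = 8! / (2! * 6!) = 28.

28


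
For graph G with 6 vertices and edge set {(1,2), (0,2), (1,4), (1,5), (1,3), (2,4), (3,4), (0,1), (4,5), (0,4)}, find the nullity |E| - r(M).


Cycle rank (nullity) = |E| - r(M) = |E| - (|V| - c).
|E| = 10, |V| = 6, c = 1.
Nullity = 10 - (6 - 1) = 10 - 5 = 5.

5


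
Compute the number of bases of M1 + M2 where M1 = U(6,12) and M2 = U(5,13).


Bases of a direct sum M1 + M2: |B| = |B(M1)| * |B(M2)|.
|B(U(6,12))| = C(12,6) = 924.
|B(U(5,13))| = C(13,5) = 1287.
Total bases = 924 * 1287 = 1189188.

1189188


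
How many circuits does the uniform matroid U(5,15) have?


In U(5,15), circuits are the (6)-element subsets.
Any set of 6 elements is dependent, and removing any one element gives
an independent set of size 5, so it is a minimal dependent set.
Number of circuits = C(15,6) = 5005.

5005


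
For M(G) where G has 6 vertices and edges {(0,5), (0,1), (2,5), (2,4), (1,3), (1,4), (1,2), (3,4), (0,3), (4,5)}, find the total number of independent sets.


An independent set in a graphic matroid is an acyclic edge subset.
G has 6 vertices and 10 edges.
Enumerate all 2^10 = 1024 subsets, checking for acyclicity.
Total independent sets = 478.

478


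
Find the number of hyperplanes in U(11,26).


Hyperplanes of U(11,26) are flats of rank 10.
In a uniform matroid, these are exactly the (10)-element subsets.
Count = (26 choose 10) = 5311735.

5311735


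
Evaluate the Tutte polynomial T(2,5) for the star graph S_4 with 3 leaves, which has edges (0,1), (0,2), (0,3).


A star on 4 vertices is a tree with 3 edges.
T(x,y) = x^(3) for any tree.
T(2,5) = 2^3 = 8.

8


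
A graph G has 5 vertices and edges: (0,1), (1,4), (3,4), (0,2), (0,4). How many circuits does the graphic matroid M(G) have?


A circuit in a graphic matroid = edge set of a simple cycle.
G has 5 vertices and 5 edges.
Enumerating all minimal edge subsets forming cycles...
Total circuits found: 1.

1


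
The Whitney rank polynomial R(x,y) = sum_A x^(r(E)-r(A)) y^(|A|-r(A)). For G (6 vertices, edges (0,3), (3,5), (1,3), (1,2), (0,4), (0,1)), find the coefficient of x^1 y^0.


R(x,y) = sum over A in 2^E of x^(r(E)-r(A)) * y^(|A|-r(A)).
G has 6 vertices, 6 edges. r(E) = 5.
Enumerate all 2^6 = 64 subsets.
Count subsets with r(E)-r(A)=1 and |A|-r(A)=0: 12.

12


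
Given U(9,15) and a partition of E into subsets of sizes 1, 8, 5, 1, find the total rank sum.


r(Ai) = min(|Ai|, 9) for each part.
Sum = min(1,9) + min(8,9) + min(5,9) + min(1,9)
    = 1 + 8 + 5 + 1
    = 15.

15


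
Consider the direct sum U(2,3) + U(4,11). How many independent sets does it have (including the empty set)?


For a direct sum, |I(M1+M2)| = |I(M1)| * |I(M2)|.
|I(U(2,3))| = sum C(3,k) for k=0..2 = 7.
|I(U(4,11))| = sum C(11,k) for k=0..4 = 562.
Total = 7 * 562 = 3934.

3934


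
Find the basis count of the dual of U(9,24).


The dual of U(r,n) is U(n-r, n) = U(15,24).
Bases of U(15,24) are all (15)-element subsets.
|B(M*)| = C(24,15) = 24! / (15! * 9!) = 1307504.

1307504


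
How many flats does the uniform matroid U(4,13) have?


Flats of U(4,13): every subset of size < 4 is a flat, plus E itself.
Count = (13 choose 0) + (13 choose 1) + (13 choose 2) + (13 choose 3) + 1
     = 1 + 13 + 78 + 286 + 1
     = 379.

379


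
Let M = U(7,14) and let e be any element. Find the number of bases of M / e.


Contracting e from U(7,14) gives U(6,13).
Bases of U(6,13) = C(13,6) = 13! / (6! * 7!) = 1716.

1716


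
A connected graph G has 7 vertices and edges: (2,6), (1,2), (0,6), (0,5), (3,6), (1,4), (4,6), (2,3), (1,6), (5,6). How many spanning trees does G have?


By Kirchhoff's matrix tree theorem, the number of spanning trees equals
the determinant of any cofactor of the Laplacian matrix L.
G has 7 vertices and 10 edges.
Computing the (6 x 6) cofactor determinant gives 63.

63


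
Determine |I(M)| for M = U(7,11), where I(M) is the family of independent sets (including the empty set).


Independent sets of U(7,11) are all subsets of size <= 7.
Count = C(11,0) + C(11,1) + C(11,2) + C(11,3) + C(11,4) + C(11,5) + C(11,6) + C(11,7)
     = 1 + 11 + 55 + 165 + 330 + 462 + 462 + 330
     = 1816.

1816


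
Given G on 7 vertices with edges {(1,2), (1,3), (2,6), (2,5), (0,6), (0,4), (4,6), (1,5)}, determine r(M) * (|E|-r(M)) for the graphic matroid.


r(M) = |V| - c = 7 - 1 = 6.
nullity = |E| - r(M) = 8 - 6 = 2.
Product = 6 * 2 = 12.

12


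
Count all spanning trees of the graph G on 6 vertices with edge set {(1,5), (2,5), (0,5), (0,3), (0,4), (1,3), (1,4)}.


By Kirchhoff's matrix tree theorem, the number of spanning trees equals
the determinant of any cofactor of the Laplacian matrix L.
G has 6 vertices and 7 edges.
Computing the (5 x 5) cofactor determinant gives 12.

12


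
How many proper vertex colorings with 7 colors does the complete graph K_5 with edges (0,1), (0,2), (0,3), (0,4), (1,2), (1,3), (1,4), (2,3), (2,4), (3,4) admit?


P(K_5, k) = k(k-1)(k-2)...(k-4).
P(7) = (7) * (6) * (5) * (4) * (3) = 2520.

2520


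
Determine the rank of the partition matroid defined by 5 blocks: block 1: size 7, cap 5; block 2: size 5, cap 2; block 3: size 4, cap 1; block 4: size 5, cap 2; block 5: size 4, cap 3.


Rank of a partition matroid = sum of min(|Si|, ci) for each block.
= min(7,5) + min(5,2) + min(4,1) + min(5,2) + min(4,3)
= 5 + 2 + 1 + 2 + 3
= 13.

13


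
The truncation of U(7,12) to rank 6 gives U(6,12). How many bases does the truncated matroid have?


Truncating U(7,12) to rank 6 gives U(6,12).
Bases of U(6,12) are all 6-element subsets of 12 elements.
Number of bases = C(12,6) = 12! / (6! * 6!) = 924.

924


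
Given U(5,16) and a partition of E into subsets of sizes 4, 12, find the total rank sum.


r(Ai) = min(|Ai|, 5) for each part.
Sum = min(4,5) + min(12,5)
    = 4 + 5
    = 9.

9


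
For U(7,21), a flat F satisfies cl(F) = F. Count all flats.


Flats of U(7,21): every subset of size < 7 is a flat, plus E itself.
Count = (21 choose 0) + (21 choose 1) + (21 choose 2) + (21 choose 3) + (21 choose 4) + (21 choose 5) + (21 choose 6) + 1
     = 1 + 21 + 210 + 1330 + 5985 + 20349 + 54264 + 1
     = 82161.

82161


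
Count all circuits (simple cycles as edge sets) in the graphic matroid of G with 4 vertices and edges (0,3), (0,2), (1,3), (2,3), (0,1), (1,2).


A circuit in a graphic matroid = edge set of a simple cycle.
G has 4 vertices and 6 edges.
Enumerating all minimal edge subsets forming cycles...
Total circuits found: 7.

7


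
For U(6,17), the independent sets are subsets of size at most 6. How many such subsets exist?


Independent sets of U(6,17) are all subsets of size <= 6.
Count = (17 choose 0) + (17 choose 1) + (17 choose 2) + (17 choose 3) + (17 choose 4) + (17 choose 5) + (17 choose 6)
     = 1 + 17 + 136 + 680 + 2380 + 6188 + 12376
     = 21778.

21778


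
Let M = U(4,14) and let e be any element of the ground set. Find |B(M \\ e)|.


Deleting e from U(4,14) gives U(4,13) since n > r.
Bases of U(4,13) = C(13,4) = 13! / (4! * 9!) = 715.

715


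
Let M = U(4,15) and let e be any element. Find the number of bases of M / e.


Contracting e from U(4,15) gives U(3,14).
Bases of U(3,14) = C(14,3) = (14 * 13 * 12) / (1 * 2 * 3) = 364.

364


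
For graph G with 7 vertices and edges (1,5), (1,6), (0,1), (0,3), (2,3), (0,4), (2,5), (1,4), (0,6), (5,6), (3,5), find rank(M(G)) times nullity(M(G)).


r(M) = |V| - c = 7 - 1 = 6.
nullity = |E| - r(M) = 11 - 6 = 5.
Product = 6 * 5 = 30.

30


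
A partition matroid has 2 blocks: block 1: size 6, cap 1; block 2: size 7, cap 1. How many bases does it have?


A basis picks exactly ci elements from block i.
Number of bases = product of C(|Si|, ci).
= C(6,1) * C(7,1)
= 6 * 7
= 42.

42


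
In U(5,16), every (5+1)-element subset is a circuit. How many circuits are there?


In U(5,16), circuits are the (6)-element subsets.
Any set of 6 elements is dependent, and removing any one element gives
an independent set of size 5, so it is a minimal dependent set.
Number of circuits = (16 choose 6) = 8008.

8008


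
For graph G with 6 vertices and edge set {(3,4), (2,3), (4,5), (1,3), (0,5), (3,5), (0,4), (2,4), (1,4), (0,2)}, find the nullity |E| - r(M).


Cycle rank (nullity) = |E| - r(M) = |E| - (|V| - c).
|E| = 10, |V| = 6, c = 1.
Nullity = 10 - (6 - 1) = 10 - 5 = 5.

5


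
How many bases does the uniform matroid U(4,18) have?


Bases of U(4,18) are all 4-element subsets of the 18-element ground set.
Number of bases = C(18,4).
(18 choose 4) = 3060.

3060


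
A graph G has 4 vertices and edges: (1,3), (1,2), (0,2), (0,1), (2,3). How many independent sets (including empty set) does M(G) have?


An independent set in a graphic matroid is an acyclic edge subset.
G has 4 vertices and 5 edges.
Enumerate all 2^5 = 32 subsets, checking for acyclicity.
Total independent sets = 24.

24


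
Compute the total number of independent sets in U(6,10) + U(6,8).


For a direct sum, |I(M1+M2)| = |I(M1)| * |I(M2)|.
|I(U(6,10))| = sum C(10,k) for k=0..6 = 848.
|I(U(6,8))| = sum C(8,k) for k=0..6 = 247.
Total = 848 * 247 = 209456.

209456


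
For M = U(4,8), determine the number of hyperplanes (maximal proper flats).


Hyperplanes of U(4,8) are flats of rank 3.
In a uniform matroid, these are exactly the (3)-element subsets.
Count = (8 choose 3) = 56.

56


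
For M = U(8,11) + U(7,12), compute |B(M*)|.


(M1+M2)* = M1* + M2*.
M1* = U(3,11), bases: C(11,3) = 165.
M2* = U(5,12), bases: C(12,5) = 792.
|B(M*)| = 165 * 792 = 130680.

130680


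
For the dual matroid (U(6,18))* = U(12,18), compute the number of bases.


The dual of U(r,n) is U(n-r, n) = U(12,18).
Bases of U(12,18) are all (12)-element subsets.
|B(M*)| = C(18,12) = 18564.

18564


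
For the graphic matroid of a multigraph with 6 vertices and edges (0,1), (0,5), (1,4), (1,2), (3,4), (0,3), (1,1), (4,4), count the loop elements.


In a graphic matroid, a loop is a self-loop edge (u,u) with rank 0.
Examining all 8 edges for self-loops...
Self-loops found: (1,1), (4,4)
Number of loops = 2.

2


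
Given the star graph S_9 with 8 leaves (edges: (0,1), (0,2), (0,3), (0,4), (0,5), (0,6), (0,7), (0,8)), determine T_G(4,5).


A star on 9 vertices is a tree with 8 edges.
T(x,y) = x^(8) for any tree.
T(4,5) = 4^8 = 65536.

65536


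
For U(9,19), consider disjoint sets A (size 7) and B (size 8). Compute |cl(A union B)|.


|A union B| = 7 + 8 = 15 (disjoint).
In U(9,19), cl(S) = S if |S| < 9, else cl(S) = E.
Since 15 >= 9, cl(A union B) = E.
|cl(A union B)| = 19.

19


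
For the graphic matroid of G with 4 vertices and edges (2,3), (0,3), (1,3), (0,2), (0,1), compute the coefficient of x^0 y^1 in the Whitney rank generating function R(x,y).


R(x,y) = sum over A in 2^E of x^(r(E)-r(A)) * y^(|A|-r(A)).
G has 4 vertices, 5 edges. r(E) = 3.
Enumerate all 2^5 = 32 subsets.
Count subsets with r(E)-r(A)=0 and |A|-r(A)=1: 5.

5


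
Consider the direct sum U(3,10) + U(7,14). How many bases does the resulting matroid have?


Bases of a direct sum M1 + M2: |B| = |B(M1)| * |B(M2)|.
|B(U(3,10))| = C(10,3) = 120.
|B(U(7,14))| = C(14,7) = 3432.
Total bases = 120 * 3432 = 411840.

411840


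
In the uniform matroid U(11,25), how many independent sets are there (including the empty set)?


Independent sets of U(11,25) are all subsets of size <= 11.
Count = (25 choose 0) + (25 choose 1) + (25 choose 2) + (25 choose 3) + (25 choose 4) + (25 choose 5) + (25 choose 6) + (25 choose 7) + (25 choose 8) + (25 choose 9) + (25 choose 10) + (25 choose 11)
     = 1 + 25 + 300 + 2300 + 12650 + 53130 + 177100 + 480700 + 1081575 + 2042975 + 3268760 + 4457400
     = 11576916.

11576916


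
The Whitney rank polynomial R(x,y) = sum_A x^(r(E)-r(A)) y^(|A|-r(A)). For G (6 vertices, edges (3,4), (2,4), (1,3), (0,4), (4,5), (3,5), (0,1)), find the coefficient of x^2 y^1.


R(x,y) = sum over A in 2^E of x^(r(E)-r(A)) * y^(|A|-r(A)).
G has 6 vertices, 7 edges. r(E) = 5.
Enumerate all 2^7 = 128 subsets.
Count subsets with r(E)-r(A)=2 and |A|-r(A)=1: 5.

5


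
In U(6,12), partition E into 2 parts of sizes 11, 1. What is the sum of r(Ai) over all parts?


r(Ai) = min(|Ai|, 6) for each part.
Sum = min(11,6) + min(1,6)
    = 6 + 1
    = 7.

7


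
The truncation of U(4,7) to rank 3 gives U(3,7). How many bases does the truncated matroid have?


Truncating U(4,7) to rank 3 gives U(3,7).
Bases of U(3,7) are all 3-element subsets of 7 elements.
Number of bases = C(7,3) = 7! / (3! * 4!) = 35.

35


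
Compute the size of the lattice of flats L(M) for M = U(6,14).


Flats of U(6,14): every subset of size < 6 is a flat, plus E itself.
Count = C(14,0) + C(14,1) + C(14,2) + C(14,3) + C(14,4) + C(14,5) + 1
     = 1 + 14 + 91 + 364 + 1001 + 2002 + 1
     = 3474.

3474


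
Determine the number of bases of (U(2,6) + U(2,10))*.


(M1+M2)* = M1* + M2*.
M1* = U(4,6), bases: C(6,4) = 15.
M2* = U(8,10), bases: C(10,8) = 45.
|B(M*)| = 15 * 45 = 675.

675


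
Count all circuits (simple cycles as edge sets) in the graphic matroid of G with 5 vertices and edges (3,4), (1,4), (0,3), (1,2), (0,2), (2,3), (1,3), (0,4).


A circuit in a graphic matroid = edge set of a simple cycle.
G has 5 vertices and 8 edges.
Enumerating all minimal edge subsets forming cycles...
Total circuits found: 13.

13


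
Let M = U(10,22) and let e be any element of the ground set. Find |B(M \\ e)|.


Deleting e from U(10,22) gives U(10,21) since n > r.
Bases of U(10,21) = C(21,10) = 352716.

352716


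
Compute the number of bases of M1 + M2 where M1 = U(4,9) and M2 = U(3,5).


Bases of a direct sum M1 + M2: |B| = |B(M1)| * |B(M2)|.
|B(U(4,9))| = C(9,4) = 126.
|B(U(3,5))| = C(5,3) = 10.
Total bases = 126 * 10 = 1260.

1260


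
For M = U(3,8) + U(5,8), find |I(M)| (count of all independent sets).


For a direct sum, |I(M1+M2)| = |I(M1)| * |I(M2)|.
|I(U(3,8))| = sum C(8,k) for k=0..3 = 93.
|I(U(5,8))| = sum C(8,k) for k=0..5 = 219.
Total = 93 * 219 = 20367.

20367


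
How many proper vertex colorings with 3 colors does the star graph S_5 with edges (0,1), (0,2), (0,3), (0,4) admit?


P(tree, k) = k * (k-1)^(4) for any tree on 5 vertices.
P(3) = 3 * 2^4 = 3 * 16 = 48.

48


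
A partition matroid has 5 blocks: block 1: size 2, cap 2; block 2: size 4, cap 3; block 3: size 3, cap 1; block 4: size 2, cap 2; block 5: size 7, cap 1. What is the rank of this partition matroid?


Rank of a partition matroid = sum of min(|Si|, ci) for each block.
= min(2,2) + min(4,3) + min(3,1) + min(2,2) + min(7,1)
= 2 + 3 + 1 + 2 + 1
= 9.

9


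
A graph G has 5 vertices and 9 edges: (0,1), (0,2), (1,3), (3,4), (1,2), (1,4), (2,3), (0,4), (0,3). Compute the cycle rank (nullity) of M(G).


Cycle rank (nullity) = |E| - r(M) = |E| - (|V| - c).
|E| = 9, |V| = 5, c = 1.
Nullity = 9 - (5 - 1) = 9 - 4 = 5.

5


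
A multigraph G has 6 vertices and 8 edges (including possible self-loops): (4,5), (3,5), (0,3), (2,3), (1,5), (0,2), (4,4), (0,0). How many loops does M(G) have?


In a graphic matroid, a loop is a self-loop edge (u,u) with rank 0.
Examining all 8 edges for self-loops...
Self-loops found: (4,4), (0,0)
Number of loops = 2.

2


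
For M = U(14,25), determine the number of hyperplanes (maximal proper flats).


Hyperplanes of U(14,25) are flats of rank 13.
In a uniform matroid, these are exactly the (13)-element subsets.
Count = (25 choose 13) = 5200300.

5200300


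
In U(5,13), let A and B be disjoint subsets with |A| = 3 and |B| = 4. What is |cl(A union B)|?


|A union B| = 3 + 4 = 7 (disjoint).
In U(5,13), cl(S) = S if |S| < 5, else cl(S) = E.
Since 7 >= 5, cl(A union B) = E.
|cl(A union B)| = 13.

13


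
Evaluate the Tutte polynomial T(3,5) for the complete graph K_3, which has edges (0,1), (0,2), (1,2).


T(K_3; x,y) = x^2 + x + y.
T(3,5) = 9 + 3 + 5 = 17.

17


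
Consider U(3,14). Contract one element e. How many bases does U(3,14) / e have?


Contracting e from U(3,14) gives U(2,13).
Bases of U(2,13) = C(13,2) = (13 * 12) / (1 * 2) = 78.

78


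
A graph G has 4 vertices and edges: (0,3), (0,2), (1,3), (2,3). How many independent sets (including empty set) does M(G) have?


An independent set in a graphic matroid is an acyclic edge subset.
G has 4 vertices and 4 edges.
Enumerate all 2^4 = 16 subsets, checking for acyclicity.
Total independent sets = 14.

14


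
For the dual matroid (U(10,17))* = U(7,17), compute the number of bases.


The dual of U(r,n) is U(n-r, n) = U(7,17).
Bases of U(7,17) are all (7)-element subsets.
|B(M*)| = C(17,7) = 19448.

19448


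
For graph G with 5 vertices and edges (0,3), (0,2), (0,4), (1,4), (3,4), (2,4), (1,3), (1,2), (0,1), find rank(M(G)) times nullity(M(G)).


r(M) = |V| - c = 5 - 1 = 4.
nullity = |E| - r(M) = 9 - 4 = 5.
Product = 4 * 5 = 20.

20


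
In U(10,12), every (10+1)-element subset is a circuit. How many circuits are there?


In U(10,12), circuits are the (11)-element subsets.
Any set of 11 elements is dependent, and removing any one element gives
an independent set of size 10, so it is a minimal dependent set.
Number of circuits = (12 choose 11) = 12.

12


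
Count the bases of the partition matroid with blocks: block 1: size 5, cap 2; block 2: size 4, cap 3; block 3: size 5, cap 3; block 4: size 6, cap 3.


A basis picks exactly ci elements from block i.
Number of bases = product of C(|Si|, ci).
= C(5,2) * C(4,3) * C(5,3) * C(6,3)
= 10 * 4 * 10 * 20
= 8000.

8000


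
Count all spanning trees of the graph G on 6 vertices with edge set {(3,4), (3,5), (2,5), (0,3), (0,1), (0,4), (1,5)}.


By Kirchhoff's matrix tree theorem, the number of spanning trees equals
the determinant of any cofactor of the Laplacian matrix L.
G has 6 vertices and 7 edges.
Computing the (5 x 5) cofactor determinant gives 11.

11


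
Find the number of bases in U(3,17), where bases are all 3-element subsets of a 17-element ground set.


Bases of U(3,17) are all 3-element subsets of the 17-element ground set.
Number of bases = C(17,3).
(17 choose 3) = 680.

680


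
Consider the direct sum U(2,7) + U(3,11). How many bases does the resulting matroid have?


Bases of a direct sum M1 + M2: |B| = |B(M1)| * |B(M2)|.
|B(U(2,7))| = C(7,2) = 21.
|B(U(3,11))| = C(11,3) = 165.
Total bases = 21 * 165 = 3465.

3465


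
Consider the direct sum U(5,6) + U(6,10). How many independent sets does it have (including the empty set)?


For a direct sum, |I(M1+M2)| = |I(M1)| * |I(M2)|.
|I(U(5,6))| = sum C(6,k) for k=0..5 = 63.
|I(U(6,10))| = sum C(10,k) for k=0..6 = 848.
Total = 63 * 848 = 53424.

53424


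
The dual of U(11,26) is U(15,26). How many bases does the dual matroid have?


The dual of U(r,n) is U(n-r, n) = U(15,26).
Bases of U(15,26) are all (15)-element subsets.
|B(M*)| = C(26,15) = 26! / (15! * 11!) = 7726160.

7726160


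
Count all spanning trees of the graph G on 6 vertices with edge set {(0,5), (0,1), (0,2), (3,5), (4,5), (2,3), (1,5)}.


By Kirchhoff's matrix tree theorem, the number of spanning trees equals
the determinant of any cofactor of the Laplacian matrix L.
G has 6 vertices and 7 edges.
Computing the (5 x 5) cofactor determinant gives 11.

11


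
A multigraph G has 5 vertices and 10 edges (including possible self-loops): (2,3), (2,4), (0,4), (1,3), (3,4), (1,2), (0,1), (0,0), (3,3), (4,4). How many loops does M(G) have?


In a graphic matroid, a loop is a self-loop edge (u,u) with rank 0.
Examining all 10 edges for self-loops...
Self-loops found: (0,0), (3,3), (4,4)
Number of loops = 3.

3


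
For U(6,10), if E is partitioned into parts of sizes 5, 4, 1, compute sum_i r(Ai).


r(Ai) = min(|Ai|, 6) for each part.
Sum = min(5,6) + min(4,6) + min(1,6)
    = 5 + 4 + 1
    = 10.

10


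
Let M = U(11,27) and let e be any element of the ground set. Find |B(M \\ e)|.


Deleting e from U(11,27) gives U(11,26) since n > r.
Bases of U(11,26) = C(26,11) = 7726160.

7726160


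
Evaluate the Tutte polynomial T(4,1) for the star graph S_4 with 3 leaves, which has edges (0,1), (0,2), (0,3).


A star on 4 vertices is a tree with 3 edges.
T(x,y) = x^(3) for any tree.
T(4,1) = 4^3 = 64.

64


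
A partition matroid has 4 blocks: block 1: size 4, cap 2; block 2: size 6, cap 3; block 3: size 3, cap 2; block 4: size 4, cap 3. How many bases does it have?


A basis picks exactly ci elements from block i.
Number of bases = product of C(|Si|, ci).
= C(4,2) * C(6,3) * C(3,2) * C(4,3)
= 6 * 20 * 3 * 4
= 1440.

1440


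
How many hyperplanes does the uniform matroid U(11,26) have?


Hyperplanes of U(11,26) are flats of rank 10.
In a uniform matroid, these are exactly the (10)-element subsets.
Count = C(26,10) = 5311735.

5311735


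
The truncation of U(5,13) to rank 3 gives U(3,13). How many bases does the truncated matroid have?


Truncating U(5,13) to rank 3 gives U(3,13).
Bases of U(3,13) are all 3-element subsets of 13 elements.
Number of bases = (13 choose 3) = 286.

286


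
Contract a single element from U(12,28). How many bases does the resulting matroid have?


Contracting e from U(12,28) gives U(11,27).
Bases of U(11,27) = C(27,11) = 13037895.

13037895


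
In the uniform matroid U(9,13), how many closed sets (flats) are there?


Flats of U(9,13): every subset of size < 9 is a flat, plus E itself.
Count = (13 choose 0) + (13 choose 1) + (13 choose 2) + (13 choose 3) + (13 choose 4) + (13 choose 5) + (13 choose 6) + (13 choose 7) + (13 choose 8) + 1
     = 1 + 13 + 78 + 286 + 715 + 1287 + 1716 + 1716 + 1287 + 1
     = 7100.

7100


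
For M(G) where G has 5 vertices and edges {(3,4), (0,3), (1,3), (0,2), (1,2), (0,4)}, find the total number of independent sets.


An independent set in a graphic matroid is an acyclic edge subset.
G has 5 vertices and 6 edges.
Enumerate all 2^6 = 64 subsets, checking for acyclicity.
Total independent sets = 52.

52


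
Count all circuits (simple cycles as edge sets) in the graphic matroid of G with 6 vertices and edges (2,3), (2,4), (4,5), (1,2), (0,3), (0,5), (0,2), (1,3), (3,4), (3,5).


A circuit in a graphic matroid = edge set of a simple cycle.
G has 6 vertices and 10 edges.
Enumerating all minimal edge subsets forming cycles...
Total circuits found: 20.

20


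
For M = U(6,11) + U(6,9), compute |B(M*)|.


(M1+M2)* = M1* + M2*.
M1* = U(5,11), bases: C(11,5) = 462.
M2* = U(3,9), bases: C(9,3) = 84.
|B(M*)| = 462 * 84 = 38808.

38808


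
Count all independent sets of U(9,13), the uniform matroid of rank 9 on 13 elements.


Independent sets of U(9,13) are all subsets of size <= 9.
Count = C(13,0) + C(13,1) + C(13,2) + C(13,3) + C(13,4) + C(13,5) + C(13,6) + C(13,7) + C(13,8) + C(13,9)
     = 1 + 13 + 78 + 286 + 715 + 1287 + 1716 + 1716 + 1287 + 715
     = 7814.

7814


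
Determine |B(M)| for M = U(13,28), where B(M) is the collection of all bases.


Bases of U(13,28) are all 13-element subsets of the 28-element ground set.
Number of bases = C(28,13).
(28 choose 13) = 37442160.

37442160


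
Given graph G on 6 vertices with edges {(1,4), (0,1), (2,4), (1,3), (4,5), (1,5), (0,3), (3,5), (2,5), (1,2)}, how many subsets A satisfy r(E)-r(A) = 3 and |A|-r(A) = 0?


R(x,y) = sum over A in 2^E of x^(r(E)-r(A)) * y^(|A|-r(A)).
G has 6 vertices, 10 edges. r(E) = 5.
Enumerate all 2^10 = 1024 subsets.
Count subsets with r(E)-r(A)=3 and |A|-r(A)=0: 45.

45


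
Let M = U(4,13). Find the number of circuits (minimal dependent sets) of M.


In U(4,13), circuits are the (5)-element subsets.
Any set of 5 elements is dependent, and removing any one element gives
an independent set of size 4, so it is a minimal dependent set.
Number of circuits = C(13,5) = 1287.

1287


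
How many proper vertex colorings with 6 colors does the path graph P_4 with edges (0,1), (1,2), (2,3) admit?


P(P_4, k) = k * (k-1)^(3).
P(6) = 6 * 5^3 = 6 * 125 = 750.

750


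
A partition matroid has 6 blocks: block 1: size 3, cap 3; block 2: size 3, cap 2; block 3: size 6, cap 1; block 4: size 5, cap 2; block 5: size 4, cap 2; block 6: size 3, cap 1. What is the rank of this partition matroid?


Rank of a partition matroid = sum of min(|Si|, ci) for each block.
= min(3,3) + min(3,2) + min(6,1) + min(5,2) + min(4,2) + min(3,1)
= 3 + 2 + 1 + 2 + 2 + 1
= 11.

11


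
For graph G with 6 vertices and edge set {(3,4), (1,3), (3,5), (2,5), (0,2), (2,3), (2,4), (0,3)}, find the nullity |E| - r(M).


Cycle rank (nullity) = |E| - r(M) = |E| - (|V| - c).
|E| = 8, |V| = 6, c = 1.
Nullity = 8 - (6 - 1) = 8 - 5 = 3.

3


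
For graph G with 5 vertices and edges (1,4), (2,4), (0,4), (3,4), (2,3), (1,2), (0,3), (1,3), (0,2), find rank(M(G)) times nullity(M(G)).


r(M) = |V| - c = 5 - 1 = 4.
nullity = |E| - r(M) = 9 - 4 = 5.
Product = 4 * 5 = 20.

20


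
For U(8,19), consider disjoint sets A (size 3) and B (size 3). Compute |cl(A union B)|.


|A union B| = 3 + 3 = 6 (disjoint).
In U(8,19), cl(S) = S if |S| < 8, else cl(S) = E.
Since 6 < 8, cl(A union B) = A union B.
|cl(A union B)| = 6.

6


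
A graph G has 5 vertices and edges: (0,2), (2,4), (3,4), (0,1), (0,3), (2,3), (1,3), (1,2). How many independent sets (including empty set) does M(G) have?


An independent set in a graphic matroid is an acyclic edge subset.
G has 5 vertices and 8 edges.
Enumerate all 2^8 = 256 subsets, checking for acyclicity.
Total independent sets = 128.

128


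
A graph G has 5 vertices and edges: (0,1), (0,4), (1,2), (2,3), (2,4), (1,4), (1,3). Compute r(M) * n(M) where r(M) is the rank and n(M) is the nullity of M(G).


r(M) = |V| - c = 5 - 1 = 4.
nullity = |E| - r(M) = 7 - 4 = 3.
Product = 4 * 3 = 12.

12


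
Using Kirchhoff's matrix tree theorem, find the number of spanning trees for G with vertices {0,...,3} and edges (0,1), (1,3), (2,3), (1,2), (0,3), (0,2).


By Kirchhoff's matrix tree theorem, the number of spanning trees equals
the determinant of any cofactor of the Laplacian matrix L.
G has 4 vertices and 6 edges.
Computing the (3 x 3) cofactor determinant gives 16.

16


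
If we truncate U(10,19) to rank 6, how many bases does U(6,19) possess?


Truncating U(10,19) to rank 6 gives U(6,19).
Bases of U(6,19) are all 6-element subsets of 19 elements.
Number of bases = C(19,6) = 27132.

27132


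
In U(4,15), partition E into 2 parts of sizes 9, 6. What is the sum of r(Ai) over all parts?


r(Ai) = min(|Ai|, 4) for each part.
Sum = min(9,4) + min(6,4)
    = 4 + 4
    = 8.

8


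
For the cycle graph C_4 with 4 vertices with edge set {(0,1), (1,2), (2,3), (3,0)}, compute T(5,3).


T(C_4; x,y) = x + x^2 + ... + x^(3) + y.
T(5,3) = 5^1 + 5^2 + 5^3 + 3
= 5 + 25 + 125 + 3
= 158.

158


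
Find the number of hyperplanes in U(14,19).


Hyperplanes of U(14,19) are flats of rank 13.
In a uniform matroid, these are exactly the (13)-element subsets.
Count = C(19,13) = 19! / (13! * 6!) = 27132.

27132


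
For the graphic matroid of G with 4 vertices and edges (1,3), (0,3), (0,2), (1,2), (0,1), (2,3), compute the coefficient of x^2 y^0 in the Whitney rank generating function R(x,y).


R(x,y) = sum over A in 2^E of x^(r(E)-r(A)) * y^(|A|-r(A)).
G has 4 vertices, 6 edges. r(E) = 3.
Enumerate all 2^6 = 64 subsets.
Count subsets with r(E)-r(A)=2 and |A|-r(A)=0: 6.

6


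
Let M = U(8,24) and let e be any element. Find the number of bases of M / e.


Contracting e from U(8,24) gives U(7,23).
Bases of U(7,23) = (23 choose 7) = 245157.

245157


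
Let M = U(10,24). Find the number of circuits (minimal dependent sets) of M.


In U(10,24), circuits are the (11)-element subsets.
Any set of 11 elements is dependent, and removing any one element gives
an independent set of size 10, so it is a minimal dependent set.
Number of circuits = C(24,11) = 2496144.

2496144


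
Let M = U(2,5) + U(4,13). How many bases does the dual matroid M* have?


(M1+M2)* = M1* + M2*.
M1* = U(3,5), bases: C(5,3) = 10.
M2* = U(9,13), bases: C(13,9) = 715.
|B(M*)| = 10 * 715 = 7150.

7150


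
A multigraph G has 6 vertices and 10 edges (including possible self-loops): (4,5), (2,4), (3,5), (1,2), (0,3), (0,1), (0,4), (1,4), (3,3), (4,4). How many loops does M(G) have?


In a graphic matroid, a loop is a self-loop edge (u,u) with rank 0.
Examining all 10 edges for self-loops...
Self-loops found: (3,3), (4,4)
Number of loops = 2.

2


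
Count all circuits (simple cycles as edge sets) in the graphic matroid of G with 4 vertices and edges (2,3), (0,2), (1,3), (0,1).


A circuit in a graphic matroid = edge set of a simple cycle.
G has 4 vertices and 4 edges.
Enumerating all minimal edge subsets forming cycles...
Total circuits found: 1.

1


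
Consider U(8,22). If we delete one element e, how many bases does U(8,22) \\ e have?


Deleting e from U(8,22) gives U(8,21) since n > r.
Bases of U(8,21) = C(21,8) = 21! / (8! * 13!) = 203490.

203490


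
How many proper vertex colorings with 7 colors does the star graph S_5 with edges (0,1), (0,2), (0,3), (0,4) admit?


P(tree, k) = k * (k-1)^(4) for any tree on 5 vertices.
P(7) = 7 * 6^4 = 7 * 1296 = 9072.

9072


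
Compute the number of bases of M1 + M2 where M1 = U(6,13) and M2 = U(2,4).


Bases of a direct sum M1 + M2: |B| = |B(M1)| * |B(M2)|.
|B(U(6,13))| = C(13,6) = 1716.
|B(U(2,4))| = C(4,2) = 6.
Total bases = 1716 * 6 = 10296.

10296


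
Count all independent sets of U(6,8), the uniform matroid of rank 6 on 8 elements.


Independent sets of U(6,8) are all subsets of size <= 6.
Count = (8 choose 0) + (8 choose 1) + (8 choose 2) + (8 choose 3) + (8 choose 4) + (8 choose 5) + (8 choose 6)
     = 1 + 8 + 28 + 56 + 70 + 56 + 28
     = 247.

247


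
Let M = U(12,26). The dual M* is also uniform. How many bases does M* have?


The dual of U(r,n) is U(n-r, n) = U(14,26).
Bases of U(14,26) are all (14)-element subsets.
|B(M*)| = (26 choose 14) = 9657700.

9657700


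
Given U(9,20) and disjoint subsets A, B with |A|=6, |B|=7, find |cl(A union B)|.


|A union B| = 6 + 7 = 13 (disjoint).
In U(9,20), cl(S) = S if |S| < 9, else cl(S) = E.
Since 13 >= 9, cl(A union B) = E.
|cl(A union B)| = 20.

20


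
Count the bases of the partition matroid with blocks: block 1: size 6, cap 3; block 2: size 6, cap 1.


A basis picks exactly ci elements from block i.
Number of bases = product of C(|Si|, ci).
= C(6,3) * C(6,1)
= 20 * 6
= 120.

120


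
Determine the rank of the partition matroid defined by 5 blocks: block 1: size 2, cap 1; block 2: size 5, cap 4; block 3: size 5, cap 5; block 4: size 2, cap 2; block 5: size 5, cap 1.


Rank of a partition matroid = sum of min(|Si|, ci) for each block.
= min(2,1) + min(5,4) + min(5,5) + min(2,2) + min(5,1)
= 1 + 4 + 5 + 2 + 1
= 13.

13
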